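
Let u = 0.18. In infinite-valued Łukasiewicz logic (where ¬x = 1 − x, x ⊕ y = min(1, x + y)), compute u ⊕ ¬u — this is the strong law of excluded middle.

1.00

¬u = 1 − 0.18 = 0.82
u ⊕ ¬u = min(1, 0.18 + 0.82) = min(1, 1.00) = 1.00
(As expected: always 1 in Ł∞ since a ⊕ (1−a) = 1.)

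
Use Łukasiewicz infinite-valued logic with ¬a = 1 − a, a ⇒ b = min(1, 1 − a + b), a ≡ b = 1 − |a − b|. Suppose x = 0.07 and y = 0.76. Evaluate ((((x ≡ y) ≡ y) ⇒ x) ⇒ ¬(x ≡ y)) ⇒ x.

0.07

x ≡ y = 1 − |0.07 − 0.76| = 1 − 0.69 = 0.31
(x ≡ y) ≡ y = 1 − |0.31 − 0.76| = 1 − 0.45 = 0.55
((x ≡ y) ≡ y) ⇒ x = min(1, 1 − 0.55 + 0.07) = min(1, 0.52) = 0.52
¬(x ≡ y) = 1 − 0.31 = 0.69
(((x ≡ y) ≡ y) ⇒ x) ⇒ ¬(x ≡ y) = min(1, 1 − 0.52 + 0.69) = min(1, 1.17) = 1.00
((((x ≡ y) ≡ y) ⇒ x) ⇒ ¬(x ≡ y)) ⇒ x = min(1, 1 − 1.00 + 0.07) = min(1, 0.07) = 0.07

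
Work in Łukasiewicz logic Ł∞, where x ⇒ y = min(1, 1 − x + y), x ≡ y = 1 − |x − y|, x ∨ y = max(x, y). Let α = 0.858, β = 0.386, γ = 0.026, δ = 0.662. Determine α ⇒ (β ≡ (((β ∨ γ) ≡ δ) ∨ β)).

β ∨ γ = max(0.386, 0.026) = 0.386
(β ∨ γ) ≡ δ = 1 − |0.386 − 0.662| = 1 − 0.276 = 0.724
((β ∨ γ) ≡ δ) ∨ β = max(0.724, 0.386) = 0.724
β ≡ (((β ∨ γ) ≡ δ) ∨ β) = 1 − |0.386 − 0.724| = 1 − 0.338 = 0.662
α ⇒ (β ≡ (((β ∨ γ) ≡ δ) ∨ β)) = min(1, 1 − 0.858 + 0.662) = min(1, 0.804) = 0.804

0.804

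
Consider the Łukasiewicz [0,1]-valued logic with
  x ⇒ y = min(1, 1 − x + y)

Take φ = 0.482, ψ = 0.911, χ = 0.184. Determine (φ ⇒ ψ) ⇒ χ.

φ ⇒ ψ = min(1, 1 − 0.482 + 0.911) = min(1, 1.429) = 1.000
(φ ⇒ ψ) ⇒ χ = min(1, 1 − 1.000 + 0.184) = min(1, 0.184) = 0.184

0.184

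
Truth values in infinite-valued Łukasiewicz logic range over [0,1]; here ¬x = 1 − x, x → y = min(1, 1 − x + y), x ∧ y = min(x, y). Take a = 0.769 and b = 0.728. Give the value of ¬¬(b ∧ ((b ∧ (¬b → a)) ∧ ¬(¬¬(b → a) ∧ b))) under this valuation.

0.272

¬b = 1 − 0.728 = 0.272
¬b → a = min(1, 1 − 0.272 + 0.769) = min(1, 1.497) = 1.000
b ∧ (¬b → a) = min(0.728, 1.000) = 0.728
b → a = min(1, 1 − 0.728 + 0.769) = min(1, 1.041) = 1.000
¬(b → a) = 1 − 1.000 = 0.000
¬¬(b → a) = 1 − 0.000 = 1.000
¬¬(b → a) ∧ b = min(1.000, 0.728) = 0.728
¬(¬¬(b → a) ∧ b) = 1 − 0.728 = 0.272
(b ∧ (¬b → a)) ∧ ¬(¬¬(b → a) ∧ b) = min(0.728, 0.272) = 0.272
b ∧ ((b ∧ (¬b → a)) ∧ ¬(¬¬(b → a) ∧ b)) = min(0.728, 0.272) = 0.272
¬(b ∧ ((b ∧ (¬b → a)) ∧ ¬(¬¬(b → a) ∧ b))) = 1 − 0.272 = 0.728
¬¬(b ∧ ((b ∧ (¬b → a)) ∧ ¬(¬¬(b → a) ∧ b))) = 1 − 0.728 = 0.272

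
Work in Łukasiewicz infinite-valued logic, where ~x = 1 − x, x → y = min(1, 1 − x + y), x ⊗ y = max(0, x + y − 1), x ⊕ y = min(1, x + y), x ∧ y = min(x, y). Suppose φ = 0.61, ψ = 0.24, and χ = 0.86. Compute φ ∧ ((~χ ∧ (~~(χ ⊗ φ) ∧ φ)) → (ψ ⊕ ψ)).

0.61

~χ = 1 − 0.86 = 0.14
χ ⊗ φ = max(0, 0.86 + 0.61 − 1) = max(0, 0.47) = 0.47
~(χ ⊗ φ) = 1 − 0.47 = 0.53
~~(χ ⊗ φ) = 1 − 0.53 = 0.47
~~(χ ⊗ φ) ∧ φ = min(0.47, 0.61) = 0.47
~χ ∧ (~~(χ ⊗ φ) ∧ φ) = min(0.14, 0.47) = 0.14
ψ ⊕ ψ = min(1, 0.24 + 0.24) = min(1, 0.48) = 0.48
(~χ ∧ (~~(χ ⊗ φ) ∧ φ)) → (ψ ⊕ ψ) = min(1, 1 − 0.14 + 0.48) = min(1, 1.34) = 1.00
φ ∧ ((~χ ∧ (~~(χ ⊗ φ) ∧ φ)) → (ψ ⊕ ψ)) = min(0.61, 1.00) = 0.61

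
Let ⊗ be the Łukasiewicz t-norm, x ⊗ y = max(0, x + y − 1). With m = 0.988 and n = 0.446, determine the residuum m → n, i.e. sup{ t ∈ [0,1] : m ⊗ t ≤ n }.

0.458

The residuum of the Łukasiewicz t-norm gives the supremum: min(1, 1 − 0.988 + 0.446).
1 − 0.988 + 0.446 = 0.458, so t = min(1, 0.458) = 0.458.
Check: 0.988 ⊗ 0.458 = max(0, 0.446) = 0.446 ≤ 0.446.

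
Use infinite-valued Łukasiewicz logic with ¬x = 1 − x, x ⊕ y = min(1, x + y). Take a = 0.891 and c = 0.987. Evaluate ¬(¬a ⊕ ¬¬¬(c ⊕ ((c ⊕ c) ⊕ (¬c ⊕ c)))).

0.891

¬a = 1 − 0.891 = 0.109
c ⊕ c = min(1, 0.987 + 0.987) = min(1, 1.974) = 1.000
¬c = 1 − 0.987 = 0.013
¬c ⊕ c = min(1, 0.013 + 0.987) = min(1, 1.000) = 1.000
(c ⊕ c) ⊕ (¬c ⊕ c) = min(1, 1.000 + 1.000) = min(1, 2.000) = 1.000
c ⊕ ((c ⊕ c) ⊕ (¬c ⊕ c)) = min(1, 0.987 + 1.000) = min(1, 1.987) = 1.000
¬(c ⊕ ((c ⊕ c) ⊕ (¬c ⊕ c))) = 1 − 1.000 = 0.000
¬¬(c ⊕ ((c ⊕ c) ⊕ (¬c ⊕ c))) = 1 − 0.000 = 1.000
¬¬¬(c ⊕ ((c ⊕ c) ⊕ (¬c ⊕ c))) = 1 − 1.000 = 0.000
¬a ⊕ ¬¬¬(c ⊕ ((c ⊕ c) ⊕ (¬c ⊕ c))) = min(1, 0.109 + 0.000) = min(1, 0.109) = 0.109
¬(¬a ⊕ ¬¬¬(c ⊕ ((c ⊕ c) ⊕ (¬c ⊕ c)))) = 1 − 0.109 = 0.891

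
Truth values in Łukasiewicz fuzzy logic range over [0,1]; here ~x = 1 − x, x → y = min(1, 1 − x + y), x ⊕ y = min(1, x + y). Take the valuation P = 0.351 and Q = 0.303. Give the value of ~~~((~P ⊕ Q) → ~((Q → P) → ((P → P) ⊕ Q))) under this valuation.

~P = 1 − 0.351 = 0.649
~P ⊕ Q = min(1, 0.649 + 0.303) = min(1, 0.952) = 0.952
Q → P = min(1, 1 − 0.303 + 0.351) = min(1, 1.048) = 1.000
P → P = min(1, 1 − 0.351 + 0.351) = min(1, 1.000) = 1.000
(P → P) ⊕ Q = min(1, 1.000 + 0.303) = min(1, 1.303) = 1.000
(Q → P) → ((P → P) ⊕ Q) = min(1, 1 − 1.000 + 1.000) = min(1, 1.000) = 1.000
~((Q → P) → ((P → P) ⊕ Q)) = 1 − 1.000 = 0.000
(~P ⊕ Q) → ~((Q → P) → ((P → P) ⊕ Q)) = min(1, 1 − 0.952 + 0.000) = min(1, 0.048) = 0.048
~((~P ⊕ Q) → ~((Q → P) → ((P → P) ⊕ Q))) = 1 − 0.048 = 0.952
~~((~P ⊕ Q) → ~((Q → P) → ((P → P) ⊕ Q))) = 1 − 0.952 = 0.048
~~~((~P ⊕ Q) → ~((Q → P) → ((P → P) ⊕ Q))) = 1 − 0.048 = 0.952

0.952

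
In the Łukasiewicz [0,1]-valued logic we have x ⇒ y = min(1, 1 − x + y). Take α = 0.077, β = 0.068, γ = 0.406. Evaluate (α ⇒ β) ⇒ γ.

0.415

α ⇒ β = min(1, 1 − 0.077 + 0.068) = min(1, 0.991) = 0.991
(α ⇒ β) ⇒ γ = min(1, 1 − 0.991 + 0.406) = min(1, 0.415) = 0.415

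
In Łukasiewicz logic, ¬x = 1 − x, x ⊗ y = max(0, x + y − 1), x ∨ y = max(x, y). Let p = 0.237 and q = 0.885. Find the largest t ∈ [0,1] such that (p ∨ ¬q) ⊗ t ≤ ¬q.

0.878

¬q = 1 − 0.885 = 0.115
p ∨ ¬q = max(0.237, 0.115) = 0.237
So the left factor is p ∨ ¬q = 0.237.
So the right-hand bound is ¬q = 0.115.
The residuum of the Łukasiewicz t-norm gives the supremum: min(1, 1 − 0.237 + 0.115).
1 − 0.237 + 0.115 = 0.878, so t = min(1, 0.878) = 0.878.
Check: 0.237 ⊗ 0.878 = max(0, 0.115) = 0.115 ≤ 0.115.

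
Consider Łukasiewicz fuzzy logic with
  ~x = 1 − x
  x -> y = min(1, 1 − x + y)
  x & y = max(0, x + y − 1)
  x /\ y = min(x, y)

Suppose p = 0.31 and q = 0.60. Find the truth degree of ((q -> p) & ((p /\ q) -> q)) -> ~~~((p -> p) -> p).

q -> p = min(1, 1 − 0.60 + 0.31) = min(1, 0.71) = 0.71
p /\ q = min(0.31, 0.60) = 0.31
(p /\ q) -> q = min(1, 1 − 0.31 + 0.60) = min(1, 1.29) = 1.00
(q -> p) & ((p /\ q) -> q) = max(0, 0.71 + 1.00 − 1) = max(0, 0.71) = 0.71
p -> p = min(1, 1 − 0.31 + 0.31) = min(1, 1.00) = 1.00
(p -> p) -> p = min(1, 1 − 1.00 + 0.31) = min(1, 0.31) = 0.31
~((p -> p) -> p) = 1 − 0.31 = 0.69
~~((p -> p) -> p) = 1 − 0.69 = 0.31
~~~((p -> p) -> p) = 1 − 0.31 = 0.69
((q -> p) & ((p /\ q) -> q)) -> ~~~((p -> p) -> p) = min(1, 1 − 0.71 + 0.69) = min(1, 0.98) = 0.98

0.98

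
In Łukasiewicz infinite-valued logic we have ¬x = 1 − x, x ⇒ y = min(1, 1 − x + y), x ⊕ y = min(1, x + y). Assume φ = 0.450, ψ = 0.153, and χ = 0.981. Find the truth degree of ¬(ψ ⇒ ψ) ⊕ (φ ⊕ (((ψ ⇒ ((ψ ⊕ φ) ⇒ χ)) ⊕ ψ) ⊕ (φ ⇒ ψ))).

1.000

ψ ⇒ ψ = min(1, 1 − 0.153 + 0.153) = min(1, 1.000) = 1.000
¬(ψ ⇒ ψ) = 1 − 1.000 = 0.000
ψ ⊕ φ = min(1, 0.153 + 0.450) = min(1, 0.603) = 0.603
(ψ ⊕ φ) ⇒ χ = min(1, 1 − 0.603 + 0.981) = min(1, 1.378) = 1.000
ψ ⇒ ((ψ ⊕ φ) ⇒ χ) = min(1, 1 − 0.153 + 1.000) = min(1, 1.847) = 1.000
(ψ ⇒ ((ψ ⊕ φ) ⇒ χ)) ⊕ ψ = min(1, 1.000 + 0.153) = min(1, 1.153) = 1.000
φ ⇒ ψ = min(1, 1 − 0.450 + 0.153) = min(1, 0.703) = 0.703
((ψ ⇒ ((ψ ⊕ φ) ⇒ χ)) ⊕ ψ) ⊕ (φ ⇒ ψ) = min(1, 1.000 + 0.703) = min(1, 1.703) = 1.000
φ ⊕ (((ψ ⇒ ((ψ ⊕ φ) ⇒ χ)) ⊕ ψ) ⊕ (φ ⇒ ψ)) = min(1, 0.450 + 1.000) = min(1, 1.450) = 1.000
¬(ψ ⇒ ψ) ⊕ (φ ⊕ (((ψ ⇒ ((ψ ⊕ φ) ⇒ χ)) ⊕ ψ) ⊕ (φ ⇒ ψ))) = min(1, 0.000 + 1.000) = min(1, 1.000) = 1.000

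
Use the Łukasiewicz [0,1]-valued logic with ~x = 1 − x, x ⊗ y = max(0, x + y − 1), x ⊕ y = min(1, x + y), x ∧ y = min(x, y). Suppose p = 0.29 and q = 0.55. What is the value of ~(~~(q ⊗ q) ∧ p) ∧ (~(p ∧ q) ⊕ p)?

q ⊗ q = max(0, 0.55 + 0.55 − 1) = max(0, 0.10) = 0.10
~(q ⊗ q) = 1 − 0.10 = 0.90
~~(q ⊗ q) = 1 − 0.90 = 0.10
~~(q ⊗ q) ∧ p = min(0.10, 0.29) = 0.10
~(~~(q ⊗ q) ∧ p) = 1 − 0.10 = 0.90
p ∧ q = min(0.29, 0.55) = 0.29
~(p ∧ q) = 1 − 0.29 = 0.71
~(p ∧ q) ⊕ p = min(1, 0.71 + 0.29) = min(1, 1.00) = 1.00
~(~~(q ⊗ q) ∧ p) ∧ (~(p ∧ q) ⊕ p) = min(0.90, 1.00) = 0.90

0.90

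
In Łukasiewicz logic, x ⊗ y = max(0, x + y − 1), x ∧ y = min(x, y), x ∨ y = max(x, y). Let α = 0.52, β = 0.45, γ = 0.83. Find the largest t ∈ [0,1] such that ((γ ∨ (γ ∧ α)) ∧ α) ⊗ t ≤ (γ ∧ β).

0.93

γ ∧ α = min(0.83, 0.52) = 0.52
γ ∨ (γ ∧ α) = max(0.83, 0.52) = 0.83
(γ ∨ (γ ∧ α)) ∧ α = min(0.83, 0.52) = 0.52
So the left factor is (γ ∨ (γ ∧ α)) ∧ α = 0.52.
γ ∧ β = min(0.83, 0.45) = 0.45
So the right-hand bound is γ ∧ β = 0.45.
The residuum of the Łukasiewicz t-norm gives the supremum: min(1, 1 − 0.52 + 0.45).
1 − 0.52 + 0.45 = 0.93, so t = min(1, 0.93) = 0.93.
Check: 0.52 ⊗ 0.93 = max(0, 0.45) = 0.45 ≤ 0.45.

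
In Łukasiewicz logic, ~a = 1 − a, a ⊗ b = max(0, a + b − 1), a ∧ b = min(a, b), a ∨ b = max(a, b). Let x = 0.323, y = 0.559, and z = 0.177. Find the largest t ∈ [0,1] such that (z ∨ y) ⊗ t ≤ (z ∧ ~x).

0.618

z ∨ y = max(0.177, 0.559) = 0.559
So the left factor is z ∨ y = 0.559.
~x = 1 − 0.323 = 0.677
z ∧ ~x = min(0.177, 0.677) = 0.177
So the right-hand bound is z ∧ ~x = 0.177.
The residuum of the Łukasiewicz t-norm gives the supremum: min(1, 1 − 0.559 + 0.177).
1 − 0.559 + 0.177 = 0.618, so t = min(1, 0.618) = 0.618.
Check: 0.559 ⊗ 0.618 = max(0, 0.177) = 0.177 ≤ 0.177.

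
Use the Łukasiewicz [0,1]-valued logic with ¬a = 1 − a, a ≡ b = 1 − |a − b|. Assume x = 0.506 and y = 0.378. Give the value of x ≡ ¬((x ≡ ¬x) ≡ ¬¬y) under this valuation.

0.896

¬x = 1 − 0.506 = 0.494
x ≡ ¬x = 1 − |0.506 − 0.494| = 1 − 0.012 = 0.988
¬y = 1 − 0.378 = 0.622
¬¬y = 1 − 0.622 = 0.378
(x ≡ ¬x) ≡ ¬¬y = 1 − |0.988 − 0.378| = 1 − 0.610 = 0.390
¬((x ≡ ¬x) ≡ ¬¬y) = 1 − 0.390 = 0.610
x ≡ ¬((x ≡ ¬x) ≡ ¬¬y) = 1 − |0.506 − 0.610| = 1 − 0.104 = 0.896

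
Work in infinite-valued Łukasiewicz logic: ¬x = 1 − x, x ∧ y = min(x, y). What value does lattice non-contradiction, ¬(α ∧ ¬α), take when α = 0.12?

¬α = 1 − 0.12 = 0.88
α ∧ ¬α = min(0.12, 0.88) = 0.12
¬(α ∧ ¬α) = 1 − 0.12 = 0.88
(The value 0.88 < 1 shows this instance is not satisfied; not a Ł∞-tautology — its value is 1 − min(a, 1−a).)

0.88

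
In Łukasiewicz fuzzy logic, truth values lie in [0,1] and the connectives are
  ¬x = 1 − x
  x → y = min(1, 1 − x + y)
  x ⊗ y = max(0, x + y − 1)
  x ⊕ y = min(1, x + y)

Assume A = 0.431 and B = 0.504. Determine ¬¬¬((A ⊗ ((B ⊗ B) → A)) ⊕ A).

0.138

B ⊗ B = max(0, 0.504 + 0.504 − 1) = max(0, 0.008) = 0.008
(B ⊗ B) → A = min(1, 1 − 0.008 + 0.431) = min(1, 1.423) = 1.000
A ⊗ ((B ⊗ B) → A) = max(0, 0.431 + 1.000 − 1) = max(0, 0.431) = 0.431
(A ⊗ ((B ⊗ B) → A)) ⊕ A = min(1, 0.431 + 0.431) = min(1, 0.862) = 0.862
¬((A ⊗ ((B ⊗ B) → A)) ⊕ A) = 1 − 0.862 = 0.138
¬¬((A ⊗ ((B ⊗ B) → A)) ⊕ A) = 1 − 0.138 = 0.862
¬¬¬((A ⊗ ((B ⊗ B) → A)) ⊕ A) = 1 − 0.862 = 0.138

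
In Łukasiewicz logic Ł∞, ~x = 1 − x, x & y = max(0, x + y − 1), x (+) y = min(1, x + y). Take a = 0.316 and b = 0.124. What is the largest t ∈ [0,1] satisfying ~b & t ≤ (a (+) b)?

~b = 1 − 0.124 = 0.876
So the left factor is ~b = 0.876.
a (+) b = min(1, 0.316 + 0.124) = min(1, 0.440) = 0.440
So the right-hand bound is a (+) b = 0.440.
The residuum of the Łukasiewicz t-norm gives the supremum: min(1, 1 − 0.876 + 0.440).
1 − 0.876 + 0.440 = 0.564, so t = min(1, 0.564) = 0.564.
Check: 0.876 & 0.564 = max(0, 0.440) = 0.440 ≤ 0.440.

0.564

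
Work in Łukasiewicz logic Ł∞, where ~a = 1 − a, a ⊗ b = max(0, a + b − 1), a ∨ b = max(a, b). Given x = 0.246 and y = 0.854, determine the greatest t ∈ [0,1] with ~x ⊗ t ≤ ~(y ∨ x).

0.392

~x = 1 − 0.246 = 0.754
So the left factor is ~x = 0.754.
y ∨ x = max(0.854, 0.246) = 0.854
~(y ∨ x) = 1 − 0.854 = 0.146
So the right-hand bound is ~(y ∨ x) = 0.146.
The residuum of the Łukasiewicz t-norm gives the supremum: min(1, 1 − 0.754 + 0.146).
1 − 0.754 + 0.146 = 0.392, so t = min(1, 0.392) = 0.392.
Check: 0.754 ⊗ 0.392 = max(0, 0.146) = 0.146 ≤ 0.146.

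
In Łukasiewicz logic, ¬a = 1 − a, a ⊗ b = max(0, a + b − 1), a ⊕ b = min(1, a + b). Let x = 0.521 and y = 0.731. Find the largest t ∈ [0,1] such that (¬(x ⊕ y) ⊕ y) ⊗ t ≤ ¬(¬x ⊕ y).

x ⊕ y = min(1, 0.521 + 0.731) = min(1, 1.252) = 1.000
¬(x ⊕ y) = 1 − 1.000 = 0.000
¬(x ⊕ y) ⊕ y = min(1, 0.000 + 0.731) = min(1, 0.731) = 0.731
So the left factor is ¬(x ⊕ y) ⊕ y = 0.731.
¬x = 1 − 0.521 = 0.479
¬x ⊕ y = min(1, 0.479 + 0.731) = min(1, 1.210) = 1.000
¬(¬x ⊕ y) = 1 − 1.000 = 0.000
So the right-hand bound is ¬(¬x ⊕ y) = 0.000.
The residuum of the Łukasiewicz t-norm gives the supremum: min(1, 1 − 0.731 + 0.000).
1 − 0.731 + 0.000 = 0.269, so t = min(1, 0.269) = 0.269.
Check: 0.731 ⊗ 0.269 = max(0, 0.000) = 0.000 ≤ 0.000.

0.269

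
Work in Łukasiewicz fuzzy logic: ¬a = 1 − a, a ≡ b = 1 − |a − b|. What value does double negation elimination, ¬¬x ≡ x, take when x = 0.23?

¬x = 1 − 0.23 = 0.77
¬¬x = 1 − 0.77 = 0.23
¬¬x ≡ x = 1 − |0.23 − 0.23| = 1 − 0.00 = 1.00
(As expected: always 1 in Ł∞ since negation is involutive.)

1.00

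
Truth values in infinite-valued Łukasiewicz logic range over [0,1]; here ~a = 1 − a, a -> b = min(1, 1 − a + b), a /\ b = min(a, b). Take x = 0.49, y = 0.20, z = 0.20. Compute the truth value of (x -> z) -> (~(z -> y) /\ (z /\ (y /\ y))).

x -> z = min(1, 1 − 0.49 + 0.20) = min(1, 0.71) = 0.71
z -> y = min(1, 1 − 0.20 + 0.20) = min(1, 1.00) = 1.00
~(z -> y) = 1 − 1.00 = 0.00
y /\ y = min(0.20, 0.20) = 0.20
z /\ (y /\ y) = min(0.20, 0.20) = 0.20
~(z -> y) /\ (z /\ (y /\ y)) = min(0.00, 0.20) = 0.00
(x -> z) -> (~(z -> y) /\ (z /\ (y /\ y))) = min(1, 1 − 0.71 + 0.00) = min(1, 0.29) = 0.29

0.29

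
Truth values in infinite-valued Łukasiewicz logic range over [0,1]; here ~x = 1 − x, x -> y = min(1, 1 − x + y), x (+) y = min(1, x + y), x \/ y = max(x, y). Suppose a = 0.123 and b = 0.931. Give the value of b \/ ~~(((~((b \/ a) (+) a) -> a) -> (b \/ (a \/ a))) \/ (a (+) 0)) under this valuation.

0.931

b \/ a = max(0.931, 0.123) = 0.931
(b \/ a) (+) a = min(1, 0.931 + 0.123) = min(1, 1.054) = 1.000
~((b \/ a) (+) a) = 1 − 1.000 = 0.000
~((b \/ a) (+) a) -> a = min(1, 1 − 0.000 + 0.123) = min(1, 1.123) = 1.000
a \/ a = max(0.123, 0.123) = 0.123
b \/ (a \/ a) = max(0.931, 0.123) = 0.931
(~((b \/ a) (+) a) -> a) -> (b \/ (a \/ a)) = min(1, 1 − 1.000 + 0.931) = min(1, 0.931) = 0.931
a (+) 0 = min(1, 0.123 + 0.000) = min(1, 0.123) = 0.123
((~((b \/ a) (+) a) -> a) -> (b \/ (a \/ a))) \/ (a (+) 0) = max(0.931, 0.123) = 0.931
~(((~((b \/ a) (+) a) -> a) -> (b \/ (a \/ a))) \/ (a (+) 0)) = 1 − 0.931 = 0.069
~~(((~((b \/ a) (+) a) -> a) -> (b \/ (a \/ a))) \/ (a (+) 0)) = 1 − 0.069 = 0.931
b \/ ~~(((~((b \/ a) (+) a) -> a) -> (b \/ (a \/ a))) \/ (a (+) 0)) = max(0.931, 0.931) = 0.931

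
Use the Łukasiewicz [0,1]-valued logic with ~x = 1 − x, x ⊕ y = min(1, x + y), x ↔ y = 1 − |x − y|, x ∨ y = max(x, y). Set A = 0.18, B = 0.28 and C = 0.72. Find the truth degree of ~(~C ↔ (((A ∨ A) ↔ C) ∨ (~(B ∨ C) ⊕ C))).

~C = 1 − 0.72 = 0.28
A ∨ A = max(0.18, 0.18) = 0.18
(A ∨ A) ↔ C = 1 − |0.18 − 0.72| = 1 − 0.54 = 0.46
B ∨ C = max(0.28, 0.72) = 0.72
~(B ∨ C) = 1 − 0.72 = 0.28
~(B ∨ C) ⊕ C = min(1, 0.28 + 0.72) = min(1, 1.00) = 1.00
((A ∨ A) ↔ C) ∨ (~(B ∨ C) ⊕ C) = max(0.46, 1.00) = 1.00
~C ↔ (((A ∨ A) ↔ C) ∨ (~(B ∨ C) ⊕ C)) = 1 − |0.28 − 1.00| = 1 − 0.72 = 0.28
~(~C ↔ (((A ∨ A) ↔ C) ∨ (~(B ∨ C) ⊕ C))) = 1 − 0.28 = 0.72

0.72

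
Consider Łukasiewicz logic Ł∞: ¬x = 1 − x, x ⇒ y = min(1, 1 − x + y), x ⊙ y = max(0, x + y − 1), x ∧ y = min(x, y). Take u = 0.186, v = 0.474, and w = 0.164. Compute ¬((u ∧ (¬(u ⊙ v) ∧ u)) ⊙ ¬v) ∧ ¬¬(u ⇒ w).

0.978

u ⊙ v = max(0, 0.186 + 0.474 − 1) = max(0, -0.340) = 0.000
¬(u ⊙ v) = 1 − 0.000 = 1.000
¬(u ⊙ v) ∧ u = min(1.000, 0.186) = 0.186
u ∧ (¬(u ⊙ v) ∧ u) = min(0.186, 0.186) = 0.186
¬v = 1 − 0.474 = 0.526
(u ∧ (¬(u ⊙ v) ∧ u)) ⊙ ¬v = max(0, 0.186 + 0.526 − 1) = max(0, -0.288) = 0.000
¬((u ∧ (¬(u ⊙ v) ∧ u)) ⊙ ¬v) = 1 − 0.000 = 1.000
u ⇒ w = min(1, 1 − 0.186 + 0.164) = min(1, 0.978) = 0.978
¬(u ⇒ w) = 1 − 0.978 = 0.022
¬¬(u ⇒ w) = 1 − 0.022 = 0.978
¬((u ∧ (¬(u ⊙ v) ∧ u)) ⊙ ¬v) ∧ ¬¬(u ⇒ w) = min(1.000, 0.978) = 0.978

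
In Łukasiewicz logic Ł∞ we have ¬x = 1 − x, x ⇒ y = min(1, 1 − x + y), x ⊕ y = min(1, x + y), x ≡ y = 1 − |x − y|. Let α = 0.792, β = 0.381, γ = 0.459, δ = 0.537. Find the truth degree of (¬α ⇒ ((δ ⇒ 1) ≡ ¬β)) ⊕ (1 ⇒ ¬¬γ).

¬α = 1 − 0.792 = 0.208
δ ⇒ 1 = min(1, 1 − 0.537 + 1.000) = min(1, 1.463) = 1.000
¬β = 1 − 0.381 = 0.619
(δ ⇒ 1) ≡ ¬β = 1 − |1.000 − 0.619| = 1 − 0.381 = 0.619
¬α ⇒ ((δ ⇒ 1) ≡ ¬β) = min(1, 1 − 0.208 + 0.619) = min(1, 1.411) = 1.000
¬γ = 1 − 0.459 = 0.541
¬¬γ = 1 − 0.541 = 0.459
1 ⇒ ¬¬γ = min(1, 1 − 1.000 + 0.459) = min(1, 0.459) = 0.459
(¬α ⇒ ((δ ⇒ 1) ≡ ¬β)) ⊕ (1 ⇒ ¬¬γ) = min(1, 1.000 + 0.459) = min(1, 1.459) = 1.000

1.000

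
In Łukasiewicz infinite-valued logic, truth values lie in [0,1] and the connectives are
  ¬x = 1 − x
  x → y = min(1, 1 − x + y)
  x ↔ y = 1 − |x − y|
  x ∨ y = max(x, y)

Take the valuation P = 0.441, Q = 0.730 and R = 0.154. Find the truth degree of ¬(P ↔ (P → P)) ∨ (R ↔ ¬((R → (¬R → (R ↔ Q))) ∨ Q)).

0.846

P → P = min(1, 1 − 0.441 + 0.441) = min(1, 1.000) = 1.000
P ↔ (P → P) = 1 − |0.441 − 1.000| = 1 − 0.559 = 0.441
¬(P ↔ (P → P)) = 1 − 0.441 = 0.559
¬R = 1 − 0.154 = 0.846
R ↔ Q = 1 − |0.154 − 0.730| = 1 − 0.576 = 0.424
¬R → (R ↔ Q) = min(1, 1 − 0.846 + 0.424) = min(1, 0.578) = 0.578
R → (¬R → (R ↔ Q)) = min(1, 1 − 0.154 + 0.578) = min(1, 1.424) = 1.000
(R → (¬R → (R ↔ Q))) ∨ Q = max(1.000, 0.730) = 1.000
¬((R → (¬R → (R ↔ Q))) ∨ Q) = 1 − 1.000 = 0.000
R ↔ ¬((R → (¬R → (R ↔ Q))) ∨ Q) = 1 − |0.154 − 0.000| = 1 − 0.154 = 0.846
¬(P ↔ (P → P)) ∨ (R ↔ ¬((R → (¬R → (R ↔ Q))) ∨ Q)) = max(0.559, 0.846) = 0.846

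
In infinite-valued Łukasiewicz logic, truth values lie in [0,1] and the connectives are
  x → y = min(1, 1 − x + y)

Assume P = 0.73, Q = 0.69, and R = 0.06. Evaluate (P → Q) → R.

0.10

P → Q = min(1, 1 − 0.73 + 0.69) = min(1, 0.96) = 0.96
(P → Q) → R = min(1, 1 − 0.96 + 0.06) = min(1, 0.10) = 0.10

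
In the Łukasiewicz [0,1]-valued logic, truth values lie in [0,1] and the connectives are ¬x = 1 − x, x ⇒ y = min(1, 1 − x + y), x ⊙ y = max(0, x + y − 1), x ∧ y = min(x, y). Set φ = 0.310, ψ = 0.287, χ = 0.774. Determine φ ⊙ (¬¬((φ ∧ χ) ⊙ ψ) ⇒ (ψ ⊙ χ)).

φ ∧ χ = min(0.310, 0.774) = 0.310
(φ ∧ χ) ⊙ ψ = max(0, 0.310 + 0.287 − 1) = max(0, -0.403) = 0.000
¬((φ ∧ χ) ⊙ ψ) = 1 − 0.000 = 1.000
¬¬((φ ∧ χ) ⊙ ψ) = 1 − 1.000 = 0.000
ψ ⊙ χ = max(0, 0.287 + 0.774 − 1) = max(0, 0.061) = 0.061
¬¬((φ ∧ χ) ⊙ ψ) ⇒ (ψ ⊙ χ) = min(1, 1 − 0.000 + 0.061) = min(1, 1.061) = 1.000
φ ⊙ (¬¬((φ ∧ χ) ⊙ ψ) ⇒ (ψ ⊙ χ)) = max(0, 0.310 + 1.000 − 1) = max(0, 0.310) = 0.310

0.310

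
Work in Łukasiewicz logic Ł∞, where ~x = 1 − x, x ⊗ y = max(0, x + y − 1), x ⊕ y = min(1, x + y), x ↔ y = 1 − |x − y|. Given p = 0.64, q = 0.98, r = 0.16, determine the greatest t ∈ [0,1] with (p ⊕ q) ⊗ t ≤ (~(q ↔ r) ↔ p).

0.82

p ⊕ q = min(1, 0.64 + 0.98) = min(1, 1.62) = 1.00
So the left factor is p ⊕ q = 1.00.
q ↔ r = 1 − |0.98 − 0.16| = 1 − 0.82 = 0.18
~(q ↔ r) = 1 − 0.18 = 0.82
~(q ↔ r) ↔ p = 1 − |0.82 − 0.64| = 1 − 0.18 = 0.82
So the right-hand bound is ~(q ↔ r) ↔ p = 0.82.
The residuum of the Łukasiewicz t-norm gives the supremum: min(1, 1 − 1.00 + 0.82).
1 − 1.00 + 0.82 = 0.82, so t = min(1, 0.82) = 0.82.
Check: 1.00 ⊗ 0.82 = max(0, 0.82) = 0.82 ≤ 0.82.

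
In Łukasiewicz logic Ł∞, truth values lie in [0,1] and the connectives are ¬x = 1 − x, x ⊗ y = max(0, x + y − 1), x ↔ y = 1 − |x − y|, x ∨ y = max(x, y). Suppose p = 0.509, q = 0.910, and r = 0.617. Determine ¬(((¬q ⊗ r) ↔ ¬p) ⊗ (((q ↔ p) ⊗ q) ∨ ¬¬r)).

0.874

¬q = 1 − 0.910 = 0.090
¬q ⊗ r = max(0, 0.090 + 0.617 − 1) = max(0, -0.293) = 0.000
¬p = 1 − 0.509 = 0.491
(¬q ⊗ r) ↔ ¬p = 1 − |0.000 − 0.491| = 1 − 0.491 = 0.509
q ↔ p = 1 − |0.910 − 0.509| = 1 − 0.401 = 0.599
(q ↔ p) ⊗ q = max(0, 0.599 + 0.910 − 1) = max(0, 0.509) = 0.509
¬r = 1 − 0.617 = 0.383
¬¬r = 1 − 0.383 = 0.617
((q ↔ p) ⊗ q) ∨ ¬¬r = max(0.509, 0.617) = 0.617
((¬q ⊗ r) ↔ ¬p) ⊗ (((q ↔ p) ⊗ q) ∨ ¬¬r) = max(0, 0.509 + 0.617 − 1) = max(0, 0.126) = 0.126
¬(((¬q ⊗ r) ↔ ¬p) ⊗ (((q ↔ p) ⊗ q) ∨ ¬¬r)) = 1 − 0.126 = 0.874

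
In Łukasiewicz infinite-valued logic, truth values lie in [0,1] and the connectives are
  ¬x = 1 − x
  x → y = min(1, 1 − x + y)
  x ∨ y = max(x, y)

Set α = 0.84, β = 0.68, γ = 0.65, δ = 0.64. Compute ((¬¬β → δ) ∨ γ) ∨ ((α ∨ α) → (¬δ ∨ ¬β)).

¬β = 1 − 0.68 = 0.32
¬¬β = 1 − 0.32 = 0.68
¬¬β → δ = min(1, 1 − 0.68 + 0.64) = min(1, 0.96) = 0.96
(¬¬β → δ) ∨ γ = max(0.96, 0.65) = 0.96
α ∨ α = max(0.84, 0.84) = 0.84
¬δ = 1 − 0.64 = 0.36
¬δ ∨ ¬β = max(0.36, 0.32) = 0.36
(α ∨ α) → (¬δ ∨ ¬β) = min(1, 1 − 0.84 + 0.36) = min(1, 0.52) = 0.52
((¬¬β → δ) ∨ γ) ∨ ((α ∨ α) → (¬δ ∨ ¬β)) = max(0.96, 0.52) = 0.96

0.96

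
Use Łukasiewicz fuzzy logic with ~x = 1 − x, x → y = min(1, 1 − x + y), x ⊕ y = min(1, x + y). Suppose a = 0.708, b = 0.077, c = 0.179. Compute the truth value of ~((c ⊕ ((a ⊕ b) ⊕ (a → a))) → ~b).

0.077

a ⊕ b = min(1, 0.708 + 0.077) = min(1, 0.785) = 0.785
a → a = min(1, 1 − 0.708 + 0.708) = min(1, 1.000) = 1.000
(a ⊕ b) ⊕ (a → a) = min(1, 0.785 + 1.000) = min(1, 1.785) = 1.000
c ⊕ ((a ⊕ b) ⊕ (a → a)) = min(1, 0.179 + 1.000) = min(1, 1.179) = 1.000
~b = 1 − 0.077 = 0.923
(c ⊕ ((a ⊕ b) ⊕ (a → a))) → ~b = min(1, 1 − 1.000 + 0.923) = min(1, 0.923) = 0.923
~((c ⊕ ((a ⊕ b) ⊕ (a → a))) → ~b) = 1 − 0.923 = 0.077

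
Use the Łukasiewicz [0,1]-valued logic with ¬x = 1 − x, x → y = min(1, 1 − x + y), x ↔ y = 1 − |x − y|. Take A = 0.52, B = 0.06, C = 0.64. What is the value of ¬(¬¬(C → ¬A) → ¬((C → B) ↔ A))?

0.74

¬A = 1 − 0.52 = 0.48
C → ¬A = min(1, 1 − 0.64 + 0.48) = min(1, 0.84) = 0.84
¬(C → ¬A) = 1 − 0.84 = 0.16
¬¬(C → ¬A) = 1 − 0.16 = 0.84
C → B = min(1, 1 − 0.64 + 0.06) = min(1, 0.42) = 0.42
(C → B) ↔ A = 1 − |0.42 − 0.52| = 1 − 0.10 = 0.90
¬((C → B) ↔ A) = 1 − 0.90 = 0.10
¬¬(C → ¬A) → ¬((C → B) ↔ A) = min(1, 1 − 0.84 + 0.10) = min(1, 0.26) = 0.26
¬(¬¬(C → ¬A) → ¬((C → B) ↔ A)) = 1 − 0.26 = 0.74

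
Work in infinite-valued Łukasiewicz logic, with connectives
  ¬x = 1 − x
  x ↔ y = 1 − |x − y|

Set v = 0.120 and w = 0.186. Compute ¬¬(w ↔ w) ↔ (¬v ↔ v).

0.240

w ↔ w = 1 − |0.186 − 0.186| = 1 − 0.000 = 1.000
¬(w ↔ w) = 1 − 1.000 = 0.000
¬¬(w ↔ w) = 1 − 0.000 = 1.000
¬v = 1 − 0.120 = 0.880
¬v ↔ v = 1 − |0.880 − 0.120| = 1 − 0.760 = 0.240
¬¬(w ↔ w) ↔ (¬v ↔ v) = 1 − |1.000 − 0.240| = 1 − 0.760 = 0.240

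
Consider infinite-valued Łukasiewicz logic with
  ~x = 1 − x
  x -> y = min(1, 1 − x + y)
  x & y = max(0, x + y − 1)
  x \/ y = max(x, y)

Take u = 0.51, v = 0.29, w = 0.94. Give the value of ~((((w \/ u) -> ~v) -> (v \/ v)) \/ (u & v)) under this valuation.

0.48

w \/ u = max(0.94, 0.51) = 0.94
~v = 1 − 0.29 = 0.71
(w \/ u) -> ~v = min(1, 1 − 0.94 + 0.71) = min(1, 0.77) = 0.77
v \/ v = max(0.29, 0.29) = 0.29
((w \/ u) -> ~v) -> (v \/ v) = min(1, 1 − 0.77 + 0.29) = min(1, 0.52) = 0.52
u & v = max(0, 0.51 + 0.29 − 1) = max(0, -0.20) = 0.00
(((w \/ u) -> ~v) -> (v \/ v)) \/ (u & v) = max(0.52, 0.00) = 0.52
~((((w \/ u) -> ~v) -> (v \/ v)) \/ (u & v)) = 1 − 0.52 = 0.48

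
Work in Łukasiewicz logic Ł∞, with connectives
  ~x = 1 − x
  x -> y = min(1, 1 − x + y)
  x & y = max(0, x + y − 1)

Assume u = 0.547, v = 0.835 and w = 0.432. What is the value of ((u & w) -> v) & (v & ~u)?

u & w = max(0, 0.547 + 0.432 − 1) = max(0, -0.021) = 0.000
(u & w) -> v = min(1, 1 − 0.000 + 0.835) = min(1, 1.835) = 1.000
~u = 1 − 0.547 = 0.453
v & ~u = max(0, 0.835 + 0.453 − 1) = max(0, 0.288) = 0.288
((u & w) -> v) & (v & ~u) = max(0, 1.000 + 0.288 − 1) = max(0, 0.288) = 0.288

0.288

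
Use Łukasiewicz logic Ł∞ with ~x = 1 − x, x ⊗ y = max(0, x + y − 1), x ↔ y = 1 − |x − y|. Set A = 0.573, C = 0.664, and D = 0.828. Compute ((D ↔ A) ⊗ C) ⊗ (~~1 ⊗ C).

D ↔ A = 1 − |0.828 − 0.573| = 1 − 0.255 = 0.745
(D ↔ A) ⊗ C = max(0, 0.745 + 0.664 − 1) = max(0, 0.409) = 0.409
~1 = 1 − 1.000 = 0.000
~~1 = 1 − 0.000 = 1.000
~~1 ⊗ C = max(0, 1.000 + 0.664 − 1) = max(0, 0.664) = 0.664
((D ↔ A) ⊗ C) ⊗ (~~1 ⊗ C) = max(0, 0.409 + 0.664 − 1) = max(0, 0.073) = 0.073

0.073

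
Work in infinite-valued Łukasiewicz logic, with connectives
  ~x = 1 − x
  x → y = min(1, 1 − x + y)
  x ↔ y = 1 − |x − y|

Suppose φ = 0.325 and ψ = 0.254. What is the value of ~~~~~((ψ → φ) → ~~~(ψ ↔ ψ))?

ψ → φ = min(1, 1 − 0.254 + 0.325) = min(1, 1.071) = 1.000
ψ ↔ ψ = 1 − |0.254 − 0.254| = 1 − 0.000 = 1.000
~(ψ ↔ ψ) = 1 − 1.000 = 0.000
~~(ψ ↔ ψ) = 1 − 0.000 = 1.000
~~~(ψ ↔ ψ) = 1 − 1.000 = 0.000
(ψ → φ) → ~~~(ψ ↔ ψ) = min(1, 1 − 1.000 + 0.000) = min(1, 0.000) = 0.000
~((ψ → φ) → ~~~(ψ ↔ ψ)) = 1 − 0.000 = 1.000
~~((ψ → φ) → ~~~(ψ ↔ ψ)) = 1 − 1.000 = 0.000
~~~((ψ → φ) → ~~~(ψ ↔ ψ)) = 1 − 0.000 = 1.000
~~~~((ψ → φ) → ~~~(ψ ↔ ψ)) = 1 − 1.000 = 0.000
~~~~~((ψ → φ) → ~~~(ψ ↔ ψ)) = 1 − 0.000 = 1.000

1.000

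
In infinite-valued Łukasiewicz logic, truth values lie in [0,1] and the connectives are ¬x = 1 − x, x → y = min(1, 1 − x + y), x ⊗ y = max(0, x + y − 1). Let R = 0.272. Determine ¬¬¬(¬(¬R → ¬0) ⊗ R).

¬R = 1 − 0.272 = 0.728
¬0 = 1 − 0.000 = 1.000
¬R → ¬0 = min(1, 1 − 0.728 + 1.000) = min(1, 1.272) = 1.000
¬(¬R → ¬0) = 1 − 1.000 = 0.000
¬(¬R → ¬0) ⊗ R = max(0, 0.000 + 0.272 − 1) = max(0, -0.728) = 0.000
¬(¬(¬R → ¬0) ⊗ R) = 1 − 0.000 = 1.000
¬¬(¬(¬R → ¬0) ⊗ R) = 1 − 1.000 = 0.000
¬¬¬(¬(¬R → ¬0) ⊗ R) = 1 − 0.000 = 1.000

1.000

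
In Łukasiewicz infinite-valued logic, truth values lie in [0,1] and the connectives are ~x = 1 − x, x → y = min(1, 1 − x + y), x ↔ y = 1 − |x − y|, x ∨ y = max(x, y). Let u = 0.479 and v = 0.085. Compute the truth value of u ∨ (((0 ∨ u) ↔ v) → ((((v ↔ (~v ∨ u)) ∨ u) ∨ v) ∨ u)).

0.873

0 ∨ u = max(0.000, 0.479) = 0.479
(0 ∨ u) ↔ v = 1 − |0.479 − 0.085| = 1 − 0.394 = 0.606
~v = 1 − 0.085 = 0.915
~v ∨ u = max(0.915, 0.479) = 0.915
v ↔ (~v ∨ u) = 1 − |0.085 − 0.915| = 1 − 0.830 = 0.170
(v ↔ (~v ∨ u)) ∨ u = max(0.170, 0.479) = 0.479
((v ↔ (~v ∨ u)) ∨ u) ∨ v = max(0.479, 0.085) = 0.479
(((v ↔ (~v ∨ u)) ∨ u) ∨ v) ∨ u = max(0.479, 0.479) = 0.479
((0 ∨ u) ↔ v) → ((((v ↔ (~v ∨ u)) ∨ u) ∨ v) ∨ u) = min(1, 1 − 0.606 + 0.479) = min(1, 0.873) = 0.873
u ∨ (((0 ∨ u) ↔ v) → ((((v ↔ (~v ∨ u)) ∨ u) ∨ v) ∨ u)) = max(0.479, 0.873) = 0.873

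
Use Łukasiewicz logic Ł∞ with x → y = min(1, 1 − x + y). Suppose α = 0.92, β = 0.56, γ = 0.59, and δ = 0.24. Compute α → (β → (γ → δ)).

γ → δ = min(1, 1 − 0.59 + 0.24) = min(1, 0.65) = 0.65
β → (γ → δ) = min(1, 1 − 0.56 + 0.65) = min(1, 1.09) = 1.00
α → (β → (γ → δ)) = min(1, 1 − 0.92 + 1.00) = min(1, 1.08) = 1.00

1.00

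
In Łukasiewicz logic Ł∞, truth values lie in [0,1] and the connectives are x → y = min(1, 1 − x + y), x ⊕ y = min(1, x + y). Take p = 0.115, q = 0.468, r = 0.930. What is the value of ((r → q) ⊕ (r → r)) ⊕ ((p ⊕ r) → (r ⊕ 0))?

1.000

r → q = min(1, 1 − 0.930 + 0.468) = min(1, 0.538) = 0.538
r → r = min(1, 1 − 0.930 + 0.930) = min(1, 1.000) = 1.000
(r → q) ⊕ (r → r) = min(1, 0.538 + 1.000) = min(1, 1.538) = 1.000
p ⊕ r = min(1, 0.115 + 0.930) = min(1, 1.045) = 1.000
r ⊕ 0 = min(1, 0.930 + 0.000) = min(1, 0.930) = 0.930
(p ⊕ r) → (r ⊕ 0) = min(1, 1 − 1.000 + 0.930) = min(1, 0.930) = 0.930
((r → q) ⊕ (r → r)) ⊕ ((p ⊕ r) → (r ⊕ 0)) = min(1, 1.000 + 0.930) = min(1, 1.930) = 1.000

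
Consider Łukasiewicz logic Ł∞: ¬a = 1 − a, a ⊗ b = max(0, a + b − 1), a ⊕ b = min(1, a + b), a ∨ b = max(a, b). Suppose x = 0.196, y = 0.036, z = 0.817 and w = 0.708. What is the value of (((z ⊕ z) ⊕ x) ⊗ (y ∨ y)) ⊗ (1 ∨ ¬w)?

z ⊕ z = min(1, 0.817 + 0.817) = min(1, 1.634) = 1.000
(z ⊕ z) ⊕ x = min(1, 1.000 + 0.196) = min(1, 1.196) = 1.000
y ∨ y = max(0.036, 0.036) = 0.036
((z ⊕ z) ⊕ x) ⊗ (y ∨ y) = max(0, 1.000 + 0.036 − 1) = max(0, 0.036) = 0.036
¬w = 1 − 0.708 = 0.292
1 ∨ ¬w = max(1.000, 0.292) = 1.000
(((z ⊕ z) ⊕ x) ⊗ (y ∨ y)) ⊗ (1 ∨ ¬w) = max(0, 0.036 + 1.000 − 1) = max(0, 0.036) = 0.036

0.036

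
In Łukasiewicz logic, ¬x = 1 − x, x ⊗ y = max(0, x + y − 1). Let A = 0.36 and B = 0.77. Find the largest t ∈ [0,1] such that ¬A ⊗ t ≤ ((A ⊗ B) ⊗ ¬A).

¬A = 1 − 0.36 = 0.64
So the left factor is ¬A = 0.64.
A ⊗ B = max(0, 0.36 + 0.77 − 1) = max(0, 0.13) = 0.13
(A ⊗ B) ⊗ ¬A = max(0, 0.13 + 0.64 − 1) = max(0, -0.23) = 0.00
So the right-hand bound is (A ⊗ B) ⊗ ¬A = 0.00.
The residuum of the Łukasiewicz t-norm gives the supremum: min(1, 1 − 0.64 + 0.00).
1 − 0.64 + 0.00 = 0.36, so t = min(1, 0.36) = 0.36.
Check: 0.64 ⊗ 0.36 = max(0, 0.00) = 0.00 ≤ 0.00.

0.36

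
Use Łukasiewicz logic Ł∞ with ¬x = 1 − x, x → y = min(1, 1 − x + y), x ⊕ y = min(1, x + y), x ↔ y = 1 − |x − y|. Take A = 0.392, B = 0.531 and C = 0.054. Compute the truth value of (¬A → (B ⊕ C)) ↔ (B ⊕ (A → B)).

0.977

¬A = 1 − 0.392 = 0.608
B ⊕ C = min(1, 0.531 + 0.054) = min(1, 0.585) = 0.585
¬A → (B ⊕ C) = min(1, 1 − 0.608 + 0.585) = min(1, 0.977) = 0.977
A → B = min(1, 1 − 0.392 + 0.531) = min(1, 1.139) = 1.000
B ⊕ (A → B) = min(1, 0.531 + 1.000) = min(1, 1.531) = 1.000
(¬A → (B ⊕ C)) ↔ (B ⊕ (A → B)) = 1 − |0.977 − 1.000| = 1 − 0.023 = 0.977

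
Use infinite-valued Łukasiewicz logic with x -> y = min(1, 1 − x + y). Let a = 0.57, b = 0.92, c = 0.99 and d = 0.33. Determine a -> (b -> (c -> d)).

c -> d = min(1, 1 − 0.99 + 0.33) = min(1, 0.34) = 0.34
b -> (c -> d) = min(1, 1 − 0.92 + 0.34) = min(1, 0.42) = 0.42
a -> (b -> (c -> d)) = min(1, 1 − 0.57 + 0.42) = min(1, 0.85) = 0.85

0.85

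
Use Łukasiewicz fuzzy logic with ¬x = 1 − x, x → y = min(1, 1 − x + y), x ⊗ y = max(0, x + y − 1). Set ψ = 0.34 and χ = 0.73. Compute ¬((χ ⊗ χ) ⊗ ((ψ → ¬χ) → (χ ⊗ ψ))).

χ ⊗ χ = max(0, 0.73 + 0.73 − 1) = max(0, 0.46) = 0.46
¬χ = 1 − 0.73 = 0.27
ψ → ¬χ = min(1, 1 − 0.34 + 0.27) = min(1, 0.93) = 0.93
χ ⊗ ψ = max(0, 0.73 + 0.34 − 1) = max(0, 0.07) = 0.07
(ψ → ¬χ) → (χ ⊗ ψ) = min(1, 1 − 0.93 + 0.07) = min(1, 0.14) = 0.14
(χ ⊗ χ) ⊗ ((ψ → ¬χ) → (χ ⊗ ψ)) = max(0, 0.46 + 0.14 − 1) = max(0, -0.40) = 0.00
¬((χ ⊗ χ) ⊗ ((ψ → ¬χ) → (χ ⊗ ψ))) = 1 − 0.00 = 1.00

1.00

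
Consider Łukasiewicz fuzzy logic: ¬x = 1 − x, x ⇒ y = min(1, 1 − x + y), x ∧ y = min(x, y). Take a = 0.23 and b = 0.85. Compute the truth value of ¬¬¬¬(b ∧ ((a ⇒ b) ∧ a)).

0.23

a ⇒ b = min(1, 1 − 0.23 + 0.85) = min(1, 1.62) = 1.00
(a ⇒ b) ∧ a = min(1.00, 0.23) = 0.23
b ∧ ((a ⇒ b) ∧ a) = min(0.85, 0.23) = 0.23
¬(b ∧ ((a ⇒ b) ∧ a)) = 1 − 0.23 = 0.77
¬¬(b ∧ ((a ⇒ b) ∧ a)) = 1 − 0.77 = 0.23
¬¬¬(b ∧ ((a ⇒ b) ∧ a)) = 1 − 0.23 = 0.77
¬¬¬¬(b ∧ ((a ⇒ b) ∧ a)) = 1 − 0.77 = 0.23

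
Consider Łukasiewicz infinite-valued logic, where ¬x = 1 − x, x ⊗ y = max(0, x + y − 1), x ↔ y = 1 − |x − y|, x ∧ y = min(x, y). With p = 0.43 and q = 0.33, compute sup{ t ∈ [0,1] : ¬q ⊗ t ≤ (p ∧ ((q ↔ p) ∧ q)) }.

¬q = 1 − 0.33 = 0.67
So the left factor is ¬q = 0.67.
q ↔ p = 1 − |0.33 − 0.43| = 1 − 0.10 = 0.90
(q ↔ p) ∧ q = min(0.90, 0.33) = 0.33
p ∧ ((q ↔ p) ∧ q) = min(0.43, 0.33) = 0.33
So the right-hand bound is p ∧ ((q ↔ p) ∧ q) = 0.33.
The residuum of the Łukasiewicz t-norm gives the supremum: min(1, 1 − 0.67 + 0.33).
1 − 0.67 + 0.33 = 0.66, so t = min(1, 0.66) = 0.66.
Check: 0.67 ⊗ 0.66 = max(0, 0.33) = 0.33 ≤ 0.33.

0.66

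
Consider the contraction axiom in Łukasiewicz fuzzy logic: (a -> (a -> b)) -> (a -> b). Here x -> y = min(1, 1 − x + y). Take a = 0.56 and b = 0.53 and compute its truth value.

a -> b = min(1, 1 − 0.56 + 0.53) = min(1, 0.97) = 0.97
a -> (a -> b) = min(1, 1 − 0.56 + 0.97) = min(1, 1.41) = 1.00
(a -> (a -> b)) -> (a -> b) = min(1, 1 − 1.00 + 0.97) = min(1, 0.97) = 0.97
(The value 0.97 < 1 shows this instance is not satisfied; fails in Ł∞ (the t-norm is not idempotent).)

0.97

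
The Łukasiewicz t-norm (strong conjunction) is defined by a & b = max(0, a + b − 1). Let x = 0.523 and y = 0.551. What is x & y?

x & y = max(0, 0.523 + 0.551 − 1) = max(0, 0.074) = 0.074
For comparison, the Gödel (minimum) t-norm min(a, b) would give 0.523.

0.074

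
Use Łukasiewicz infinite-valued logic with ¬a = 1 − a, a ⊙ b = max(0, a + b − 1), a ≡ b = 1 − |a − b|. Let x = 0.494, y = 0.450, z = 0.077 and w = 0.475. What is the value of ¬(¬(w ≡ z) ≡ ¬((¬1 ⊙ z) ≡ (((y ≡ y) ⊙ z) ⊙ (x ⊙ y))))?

0.398

w ≡ z = 1 − |0.475 − 0.077| = 1 − 0.398 = 0.602
¬(w ≡ z) = 1 − 0.602 = 0.398
¬1 = 1 − 1.000 = 0.000
¬1 ⊙ z = max(0, 0.000 + 0.077 − 1) = max(0, -0.923) = 0.000
y ≡ y = 1 − |0.450 − 0.450| = 1 − 0.000 = 1.000
(y ≡ y) ⊙ z = max(0, 1.000 + 0.077 − 1) = max(0, 0.077) = 0.077
x ⊙ y = max(0, 0.494 + 0.450 − 1) = max(0, -0.056) = 0.000
((y ≡ y) ⊙ z) ⊙ (x ⊙ y) = max(0, 0.077 + 0.000 − 1) = max(0, -0.923) = 0.000
(¬1 ⊙ z) ≡ (((y ≡ y) ⊙ z) ⊙ (x ⊙ y)) = 1 − |0.000 − 0.000| = 1 − 0.000 = 1.000
¬((¬1 ⊙ z) ≡ (((y ≡ y) ⊙ z) ⊙ (x ⊙ y))) = 1 − 1.000 = 0.000
¬(w ≡ z) ≡ ¬((¬1 ⊙ z) ≡ (((y ≡ y) ⊙ z) ⊙ (x ⊙ y))) = 1 − |0.398 − 0.000| = 1 − 0.398 = 0.602
¬(¬(w ≡ z) ≡ ¬((¬1 ⊙ z) ≡ (((y ≡ y) ⊙ z) ⊙ (x ⊙ y)))) = 1 − 0.602 = 0.398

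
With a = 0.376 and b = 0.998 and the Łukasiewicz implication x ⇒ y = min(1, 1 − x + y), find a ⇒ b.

1.000

a ⇒ b = min(1, 1 − 0.376 + 0.998) = min(1, 1.622) = 1.000
For comparison, the Gödel implication (1 if x ≤ y else y) would give 1.000.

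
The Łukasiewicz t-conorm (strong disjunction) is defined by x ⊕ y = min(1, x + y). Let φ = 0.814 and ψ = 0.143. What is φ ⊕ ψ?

0.957

φ ⊕ ψ = min(1, 0.814 + 0.143) = min(1, 0.957) = 0.957
For comparison, the Gödel t-conorm max(x, y) would give 0.814.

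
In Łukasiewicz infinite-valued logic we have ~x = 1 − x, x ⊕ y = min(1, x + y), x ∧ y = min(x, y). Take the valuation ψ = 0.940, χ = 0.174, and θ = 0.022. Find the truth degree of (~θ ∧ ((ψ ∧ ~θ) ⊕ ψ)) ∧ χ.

~θ = 1 − 0.022 = 0.978
ψ ∧ ~θ = min(0.940, 0.978) = 0.940
(ψ ∧ ~θ) ⊕ ψ = min(1, 0.940 + 0.940) = min(1, 1.880) = 1.000
~θ ∧ ((ψ ∧ ~θ) ⊕ ψ) = min(0.978, 1.000) = 0.978
(~θ ∧ ((ψ ∧ ~θ) ⊕ ψ)) ∧ χ = min(0.978, 0.174) = 0.174

0.174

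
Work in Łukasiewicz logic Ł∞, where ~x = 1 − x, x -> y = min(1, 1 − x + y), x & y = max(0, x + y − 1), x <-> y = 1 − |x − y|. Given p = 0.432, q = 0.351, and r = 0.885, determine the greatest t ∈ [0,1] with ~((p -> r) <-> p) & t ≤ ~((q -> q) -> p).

1.000

p -> r = min(1, 1 − 0.432 + 0.885) = min(1, 1.453) = 1.000
(p -> r) <-> p = 1 − |1.000 − 0.432| = 1 − 0.568 = 0.432
~((p -> r) <-> p) = 1 − 0.432 = 0.568
So the left factor is ~((p -> r) <-> p) = 0.568.
q -> q = min(1, 1 − 0.351 + 0.351) = min(1, 1.000) = 1.000
(q -> q) -> p = min(1, 1 − 1.000 + 0.432) = min(1, 0.432) = 0.432
~((q -> q) -> p) = 1 − 0.432 = 0.568
So the right-hand bound is ~((q -> q) -> p) = 0.568.
The residuum of the Łukasiewicz t-norm gives the supremum: min(1, 1 − 0.568 + 0.568).
1 − 0.568 + 0.568 = 1.000, so t = min(1, 1.000) = 1.000.
Check: 0.568 & 1.000 = max(0, 0.568) = 0.568 ≤ 0.568.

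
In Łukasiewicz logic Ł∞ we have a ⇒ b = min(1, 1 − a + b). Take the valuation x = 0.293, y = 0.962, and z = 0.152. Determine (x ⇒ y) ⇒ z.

x ⇒ y = min(1, 1 − 0.293 + 0.962) = min(1, 1.669) = 1.000
(x ⇒ y) ⇒ z = min(1, 1 − 1.000 + 0.152) = min(1, 0.152) = 0.152

0.152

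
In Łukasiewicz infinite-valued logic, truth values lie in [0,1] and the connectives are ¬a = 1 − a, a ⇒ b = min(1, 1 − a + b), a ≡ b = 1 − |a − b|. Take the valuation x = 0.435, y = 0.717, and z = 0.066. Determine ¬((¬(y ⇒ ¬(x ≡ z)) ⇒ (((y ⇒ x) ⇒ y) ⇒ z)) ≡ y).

0.002

x ≡ z = 1 − |0.435 − 0.066| = 1 − 0.369 = 0.631
¬(x ≡ z) = 1 − 0.631 = 0.369
y ⇒ ¬(x ≡ z) = min(1, 1 − 0.717 + 0.369) = min(1, 0.652) = 0.652
¬(y ⇒ ¬(x ≡ z)) = 1 − 0.652 = 0.348
y ⇒ x = min(1, 1 − 0.717 + 0.435) = min(1, 0.718) = 0.718
(y ⇒ x) ⇒ y = min(1, 1 − 0.718 + 0.717) = min(1, 0.999) = 0.999
((y ⇒ x) ⇒ y) ⇒ z = min(1, 1 − 0.999 + 0.066) = min(1, 0.067) = 0.067
¬(y ⇒ ¬(x ≡ z)) ⇒ (((y ⇒ x) ⇒ y) ⇒ z) = min(1, 1 − 0.348 + 0.067) = min(1, 0.719) = 0.719
(¬(y ⇒ ¬(x ≡ z)) ⇒ (((y ⇒ x) ⇒ y) ⇒ z)) ≡ y = 1 − |0.719 − 0.717| = 1 − 0.002 = 0.998
¬((¬(y ⇒ ¬(x ≡ z)) ⇒ (((y ⇒ x) ⇒ y) ⇒ z)) ≡ y) = 1 − 0.998 = 0.002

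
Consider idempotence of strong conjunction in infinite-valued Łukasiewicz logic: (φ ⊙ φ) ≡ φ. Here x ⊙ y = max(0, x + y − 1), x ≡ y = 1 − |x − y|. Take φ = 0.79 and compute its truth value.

φ ⊙ φ = max(0, 0.79 + 0.79 − 1) = max(0, 0.58) = 0.58
(φ ⊙ φ) ≡ φ = 1 − |0.58 − 0.79| = 1 − 0.21 = 0.79
(The value 0.79 < 1 shows this instance is not satisfied; fails in Ł∞ since a ⊗ a = max(0, 2a−1) ≠ a in general.)

0.79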